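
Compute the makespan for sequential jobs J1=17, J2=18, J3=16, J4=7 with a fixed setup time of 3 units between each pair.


Makespan = Σ processing + (n-1) × setup
= (17 + 18 + 16 + 7) + (4-1)×3
= 58 + 9
= 67 time units


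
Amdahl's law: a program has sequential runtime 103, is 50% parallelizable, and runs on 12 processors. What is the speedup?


Amdahl's law: T_p = T × ((1-p) + p/N)
= 103 × ((1-0.5) + 0.5/12)
= 103 × (0.50 + 0.0417)
= 103 × 0.5417
= 55.79
Speedup = 103/55.79
= 1.85×


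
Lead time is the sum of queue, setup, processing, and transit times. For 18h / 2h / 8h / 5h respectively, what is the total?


Lead time = queue + setup + processing + transit
= 18 + 2 + 8 + 5
= 33 hours


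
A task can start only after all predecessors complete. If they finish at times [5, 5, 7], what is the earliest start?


ES = max of all predecessor completion times
Predecessors: [5, 5, 7]
ES = max(5, 5, 7)
= 7


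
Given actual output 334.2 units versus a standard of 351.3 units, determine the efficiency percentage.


Efficiency = (actual / standard) × 100
= (334.2 / 351.3) × 100
= 95.1%


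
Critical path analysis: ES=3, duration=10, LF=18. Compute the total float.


EF = ES + duration = 3 + 10 = 13
LS = LF - duration = 18 - 10 = 8
Total Float = LF - EF = 18 - 13
(or LS - ES = 8 - 3)
= 5


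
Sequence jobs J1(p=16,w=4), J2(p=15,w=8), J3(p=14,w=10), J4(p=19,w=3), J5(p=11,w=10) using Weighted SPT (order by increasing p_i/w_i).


WSPT (Smith's rule): sort by p/w ascending
  J5: p/w = 11/10 = 1.100
  J3: p/w = 14/10 = 1.400
  J2: p/w = 15/8 = 1.875
  J1: p/w = 16/4 = 4.000
  J4: p/w = 19/3 = 6.333
Order: J5 → J3 → J2 → J1 → J4


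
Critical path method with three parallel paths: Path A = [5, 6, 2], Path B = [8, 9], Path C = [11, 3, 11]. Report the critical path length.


Path A: 5 + 6 + 2 = 13
Path B: 8 + 9 = 17
Path C: 11 + 3 + 11 = 25
Critical path = longest = max(13, 17, 25)
= 25 (Path C)


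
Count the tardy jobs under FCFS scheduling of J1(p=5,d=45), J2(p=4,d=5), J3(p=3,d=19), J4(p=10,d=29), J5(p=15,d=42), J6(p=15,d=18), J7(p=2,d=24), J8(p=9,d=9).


Completion vs due date:
  J1: C=5, d=45 → on time
  J2: C=9, d=5 → TARDY
  J3: C=12, d=19 → on time
  J4: C=22, d=29 → on time
  J5: C=37, d=42 → on time
  J6: C=52, d=18 → TARDY
  J7: C=54, d=24 → TARDY
  J8: C=63, d=9 → TARDY
Tardy jobs: J2, J6, J7, J8
Count = 4


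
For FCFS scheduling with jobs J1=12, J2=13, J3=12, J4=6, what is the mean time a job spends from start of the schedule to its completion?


Completion times:
  J1: completes at 12
  J2: completes at 25
  J3: completes at 37
  J4: completes at 43
Sum = 117
Average = 117/4
= 29.25


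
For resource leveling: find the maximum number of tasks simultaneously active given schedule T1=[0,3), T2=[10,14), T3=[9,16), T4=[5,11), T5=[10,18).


Check each time point for overlaps:
  t=10: 4 tasks active (T2, T3, T4, T5)
Max concurrent = 4


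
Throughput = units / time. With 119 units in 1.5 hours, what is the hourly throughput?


Throughput = units / time
= 119 / 1.5
= 79.3 units/hour


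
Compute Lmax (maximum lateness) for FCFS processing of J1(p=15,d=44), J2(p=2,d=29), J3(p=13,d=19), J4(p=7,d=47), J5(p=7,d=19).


Lateness per job (L = C - d):
  J1: C=15, d=44, L=-29
  J2: C=17, d=29, L=-12
  J3: C=30, d=19, L=11
  J4: C=37, d=47, L=-10
  J5: C=44, d=19, L=25
Lmax = max(-29, -12, 11, -10, 25)
= 25


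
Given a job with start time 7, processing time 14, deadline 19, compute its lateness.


Completion = 7 + 14 = 21
Lateness = C - d = 21 - 19
= 2


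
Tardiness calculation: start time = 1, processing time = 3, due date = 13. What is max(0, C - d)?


Completion = start + processing = 1 + 3 = 4
Tardiness = max(0, C - d) = max(0, 4 - 13)
= max(0, -9)
= 0


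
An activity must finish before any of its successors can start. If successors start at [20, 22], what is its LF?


LF = min of all successor start times
Successors start at: [20, 22]
LF = min(20, 22)
= 20


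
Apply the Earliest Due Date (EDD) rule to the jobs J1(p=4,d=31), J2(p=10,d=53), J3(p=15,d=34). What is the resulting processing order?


EDD: sort by earliest due date
  J1: d=31, p=4
  J3: d=34, p=15
  J2: d=53, p=10
Order: J1 → J3 → J2


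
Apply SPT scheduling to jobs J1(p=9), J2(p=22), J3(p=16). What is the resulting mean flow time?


SPT order: J1 → J3 → J2
Completion times:
  J1: C=9
  J3: C=25
  J2: C=47
Sum = 81, n = 3
Mean flow = 81/3
= 27.00


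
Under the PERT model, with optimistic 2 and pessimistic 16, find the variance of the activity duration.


σ² = ((p - o) / 6)² = (p - o)² / 36
= (16 - 2)² / 36
= 14² / 36
= 196 / 36
= 5.4444


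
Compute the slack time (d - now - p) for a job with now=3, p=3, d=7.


Slack = due - current_time - processing
= 7 - 3 - 3
= 1


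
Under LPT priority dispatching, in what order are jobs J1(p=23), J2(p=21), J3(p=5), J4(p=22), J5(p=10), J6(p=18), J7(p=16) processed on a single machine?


LPT: sort by longest processing time first
  J1: p=23
  J4: p=22
  J2: p=21
  J6: p=18
  J7: p=16
  J5: p=10
  J3: p=5
Order: J1 → J4 → J2 → J6 → J7 → J5 → J3


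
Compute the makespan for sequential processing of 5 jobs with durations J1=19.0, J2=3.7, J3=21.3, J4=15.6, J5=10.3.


Sequential makespan: sum all processing times
= 19.0 + 3.7 + 21.3 + 15.6 + 10.3
= 69.9 time units


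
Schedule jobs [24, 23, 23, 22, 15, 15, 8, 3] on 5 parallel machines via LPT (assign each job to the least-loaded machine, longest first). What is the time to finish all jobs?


Jobs (LPT sorted): [24, 23, 23, 22, 15, 15, 8, 3]
Machines: 5
  J=24 → Machine 1 (load: 0+24=24)
  J=23 → Machine 2 (load: 0+23=23)
  J=23 → Machine 3 (load: 0+23=23)
  J=22 → Machine 4 (load: 0+22=22)
  J=15 → Machine 5 (load: 0+15=15)
  J=15 → Machine 5 (load: 15+15=30)
  J=8 → Machine 4 (load: 22+8=30)
  J=3 → Machine 2 (load: 23+3=26)
Machine loads: [24, 26, 23, 30, 30]
Makespan = max = 30 time units


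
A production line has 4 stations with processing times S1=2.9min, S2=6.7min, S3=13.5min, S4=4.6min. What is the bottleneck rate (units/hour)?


Bottleneck = longest station time
Station times: [2.9, 6.7, 13.5, 4.6]
Max = 13.5 min
Rate = 60 / 13.5
= 4.44 units/hour (bottleneck: 13.5min)


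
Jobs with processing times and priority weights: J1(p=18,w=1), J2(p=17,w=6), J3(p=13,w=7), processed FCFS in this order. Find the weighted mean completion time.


Completion times:
  J1: C=18, w×C=1×18=18
  J2: C=35, w×C=6×35=210
  J3: C=48, w×C=7×48=336
Sum w×C = 564
Sum w = 14
Weighted avg = 564/14
= 40.29


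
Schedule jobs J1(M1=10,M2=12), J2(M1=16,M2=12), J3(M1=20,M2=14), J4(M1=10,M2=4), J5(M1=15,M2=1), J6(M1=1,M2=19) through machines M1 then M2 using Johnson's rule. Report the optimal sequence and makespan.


Johnson's rule:
Group 1 (M1≤M2, sort by M1): ['J6', 'J1']
Group 2 (M1>M2, sort desc M2): ['J3', 'J2', 'J4', 'J5']
Sequence: J6 → J1 → J3 → J2 → J4 → J5
Makespan calculation:
  J6: M1 done=1, M2 done=20
  J1: M1 done=11, M2 done=32
  J3: M1 done=31, M2 done=46
  J2: M1 done=47, M2 done=59
  J4: M1 done=57, M2 done=63
  J5: M1 done=72, M2 done=73
= Sequence: J6 → J1 → J3 → J2 → J4 → J5, Makespan: 73


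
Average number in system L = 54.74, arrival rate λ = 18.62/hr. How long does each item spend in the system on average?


Little's law: L = λW → W = L / λ
= 54.74 / 18.62
= 2.94 hours


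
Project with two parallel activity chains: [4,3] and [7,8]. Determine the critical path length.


Path A: 4 + 3 = 7
Path B: 7 + 8 = 15
Critical path = longest = max(7, 15)
= 15 (Path B)


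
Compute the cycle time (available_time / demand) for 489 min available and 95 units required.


Cycle time = available time / demand
= 489 / 95
= 5.15 min/unit


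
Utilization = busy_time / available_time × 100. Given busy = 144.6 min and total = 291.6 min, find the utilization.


Utilization = busy / total × 100
= 144.6 / 291.6 × 100
= 49.6%


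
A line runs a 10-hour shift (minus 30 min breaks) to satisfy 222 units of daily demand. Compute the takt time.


Available = 10×60 - 30 = 570 min
Takt time = 570 / 222
= 2.57 min/unit


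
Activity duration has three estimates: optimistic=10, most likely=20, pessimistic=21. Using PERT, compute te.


te = (o + 4m + p) / 6
= (10 + 4×20 + 21) / 6
= (10 + 80 + 21) / 6
= 111 / 6
= 18.50


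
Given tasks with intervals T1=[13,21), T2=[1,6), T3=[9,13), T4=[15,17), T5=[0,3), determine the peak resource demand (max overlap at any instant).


Check each time point for overlaps:
  t=1: 2 tasks active (T2, T5)
Max concurrent = 2


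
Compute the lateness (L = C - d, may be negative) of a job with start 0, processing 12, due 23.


Completion = 0 + 12 = 12
Lateness = C - d = 12 - 23
= -11


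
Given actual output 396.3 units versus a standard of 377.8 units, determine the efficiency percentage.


Efficiency = (actual / standard) × 100
= (396.3 / 377.8) × 100
= 104.9%


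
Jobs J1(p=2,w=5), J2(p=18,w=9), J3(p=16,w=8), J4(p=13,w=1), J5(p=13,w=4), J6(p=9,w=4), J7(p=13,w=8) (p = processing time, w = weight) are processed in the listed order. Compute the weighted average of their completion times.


Completion times:
  J1: C=2, w×C=5×2=10
  J2: C=20, w×C=9×20=180
  J3: C=36, w×C=8×36=288
  J4: C=49, w×C=1×49=49
  J5: C=62, w×C=4×62=248
  J6: C=71, w×C=4×71=284
  J7: C=84, w×C=8×84=672
Sum w×C = 1731
Sum w = 39
Weighted avg = 1731/39
= 44.38


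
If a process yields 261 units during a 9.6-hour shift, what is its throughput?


Throughput = units / time
= 261 / 9.6
= 27.2 units/hour


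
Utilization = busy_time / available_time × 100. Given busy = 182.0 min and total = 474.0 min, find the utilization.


Utilization = busy / total × 100
= 182.0 / 474.0 × 100
= 38.4%


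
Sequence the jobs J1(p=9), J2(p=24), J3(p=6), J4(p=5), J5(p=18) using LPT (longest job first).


LPT: sort by longest processing time first
  J2: p=24
  J5: p=18
  J1: p=9
  J3: p=6
  J4: p=5
Order: J2 → J5 → J1 → J3 → J4


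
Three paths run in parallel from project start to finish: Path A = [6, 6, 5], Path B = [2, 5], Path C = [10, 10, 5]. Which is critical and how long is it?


Path A: 6 + 6 + 5 = 17
Path B: 2 + 5 = 7
Path C: 10 + 10 + 5 = 25
Critical path = longest = max(17, 7, 25)
= 25 (Path C)


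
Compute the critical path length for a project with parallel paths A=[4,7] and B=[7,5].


Path A: 4 + 7 = 11
Path B: 7 + 5 = 12
Critical path = longest = max(11, 12)
= 12 (Path B)


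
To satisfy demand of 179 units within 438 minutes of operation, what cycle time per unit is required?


Cycle time = available time / demand
= 438 / 179
= 2.45 min/unit


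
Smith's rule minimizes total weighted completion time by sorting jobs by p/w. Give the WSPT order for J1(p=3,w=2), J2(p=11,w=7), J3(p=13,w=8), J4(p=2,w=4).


WSPT (Smith's rule): sort by p/w ascending
  J4: p/w = 2/4 = 0.500
  J1: p/w = 3/2 = 1.500
  J2: p/w = 11/7 = 1.571
  J3: p/w = 13/8 = 1.625
Order: J4 → J1 → J2 → J3


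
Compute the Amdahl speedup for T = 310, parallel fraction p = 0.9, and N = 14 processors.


Amdahl's law: T_p = T × ((1-p) + p/N)
= 310 × ((1-0.9) + 0.9/14)
= 310 × (0.10 + 0.0643)
= 310 × 0.1643
= 50.93
Speedup = 310/50.93
= 6.09×


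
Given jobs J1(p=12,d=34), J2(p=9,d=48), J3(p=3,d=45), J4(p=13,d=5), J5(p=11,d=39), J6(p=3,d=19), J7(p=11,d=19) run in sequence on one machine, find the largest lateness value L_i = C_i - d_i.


Lateness per job (L = C - d):
  J1: C=12, d=34, L=-22
  J2: C=21, d=48, L=-27
  J3: C=24, d=45, L=-21
  J4: C=37, d=5, L=32
  J5: C=48, d=39, L=9
  J6: C=51, d=19, L=32
  J7: C=62, d=19, L=43
Lmax = max(-22, -27, -21, 32, 9, 32, 43)
= 43


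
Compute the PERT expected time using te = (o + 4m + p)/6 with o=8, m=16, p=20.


te = (o + 4m + p) / 6
= (8 + 4×16 + 20) / 6
= (8 + 64 + 20) / 6
= 92 / 6
= 15.33


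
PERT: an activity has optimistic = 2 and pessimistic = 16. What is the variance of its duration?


σ² = ((p - o) / 6)² = (p - o)² / 36
= (16 - 2)² / 36
= 14² / 36
= 196 / 36
= 5.4444


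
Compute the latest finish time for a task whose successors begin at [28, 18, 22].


LF = min of all successor start times
Successors start at: [28, 18, 22]
LF = min(28, 18, 22)
= 18


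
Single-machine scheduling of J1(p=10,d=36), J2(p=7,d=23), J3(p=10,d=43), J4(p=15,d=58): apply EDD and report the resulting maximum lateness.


EDD order: J2 → J1 → J3 → J4
Completion and lateness:
  J2: C=7, d=23, L=7-23=-16
  J1: C=17, d=36, L=17-36=-19
  J3: C=27, d=43, L=27-43=-16
  J4: C=42, d=58, L=42-58=-16
Lmax = max(-16, -19, -16, -16)
= -16


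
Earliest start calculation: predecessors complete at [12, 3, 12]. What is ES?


ES = max of all predecessor completion times
Predecessors: [12, 3, 12]
ES = max(12, 3, 12)
= 12


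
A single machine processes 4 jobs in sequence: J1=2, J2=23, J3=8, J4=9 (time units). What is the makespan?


Sequential makespan: sum all processing times
= 2 + 23 + 8 + 9
= 42 time units


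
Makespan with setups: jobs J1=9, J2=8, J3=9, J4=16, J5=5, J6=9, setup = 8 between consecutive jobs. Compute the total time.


Makespan = Σ processing + (n-1) × setup
= (9 + 8 + 9 + 16 + 5 + 9) + (6-1)×8
= 56 + 40
= 96 time units


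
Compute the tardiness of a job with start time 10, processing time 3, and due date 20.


Completion = start + processing = 10 + 3 = 13
Tardiness = max(0, C - d) = max(0, 13 - 20)
= max(0, -7)
= 0


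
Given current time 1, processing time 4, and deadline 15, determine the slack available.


Slack = due - current_time - processing
= 15 - 1 - 4
= 10


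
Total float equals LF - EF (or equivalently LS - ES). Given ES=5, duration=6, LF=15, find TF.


EF = ES + duration = 5 + 6 = 11
LS = LF - duration = 15 - 6 = 9
Total Float = LF - EF = 15 - 11
(or LS - ES = 9 - 5)
= 4


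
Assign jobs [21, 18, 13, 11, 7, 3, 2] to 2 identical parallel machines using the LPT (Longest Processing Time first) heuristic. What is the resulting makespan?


Jobs (LPT sorted): [21, 18, 13, 11, 7, 3, 2]
Machines: 2
  J=21 → Machine 1 (load: 0+21=21)
  J=18 → Machine 2 (load: 0+18=18)
  J=13 → Machine 2 (load: 18+13=31)
  J=11 → Machine 1 (load: 21+11=32)
  J=7 → Machine 2 (load: 31+7=38)
  J=3 → Machine 1 (load: 32+3=35)
  J=2 → Machine 1 (load: 35+2=37)
Machine loads: [37, 38]
Makespan = max = 38 time units


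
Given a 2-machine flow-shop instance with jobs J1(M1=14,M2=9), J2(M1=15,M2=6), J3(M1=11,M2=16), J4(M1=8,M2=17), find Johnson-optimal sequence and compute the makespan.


Johnson's rule:
Group 1 (M1≤M2, sort by M1): ['J4', 'J3']
Group 2 (M1>M2, sort desc M2): ['J1', 'J2']
Sequence: J4 → J3 → J1 → J2
Makespan calculation:
  J4: M1 done=8, M2 done=25
  J3: M1 done=19, M2 done=41
  J1: M1 done=33, M2 done=50
  J2: M1 done=48, M2 done=56
= Sequence: J4 → J3 → J1 → J2, Makespan: 56


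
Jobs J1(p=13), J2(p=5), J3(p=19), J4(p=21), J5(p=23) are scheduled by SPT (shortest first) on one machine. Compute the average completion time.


SPT order: J2 → J1 → J3 → J4 → J5
Completion times:
  J2: C=5
  J1: C=18
  J3: C=37
  J4: C=58
  J5: C=81
Sum = 199, n = 5
Mean flow = 199/5
= 39.80


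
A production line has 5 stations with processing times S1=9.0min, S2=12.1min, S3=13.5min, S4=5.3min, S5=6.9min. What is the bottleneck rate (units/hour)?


Bottleneck = longest station time
Station times: [9.0, 12.1, 13.5, 5.3, 6.9]
Max = 13.5 min
Rate = 60 / 13.5
= 4.44 units/hour (bottleneck: 13.5min)


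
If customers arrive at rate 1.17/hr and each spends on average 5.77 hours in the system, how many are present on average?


Little's law: L = λ × W
= 1.17 × 5.77
= 6.75


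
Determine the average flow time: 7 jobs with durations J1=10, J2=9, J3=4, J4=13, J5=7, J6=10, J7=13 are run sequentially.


Completion times:
  J1: completes at 10
  J2: completes at 19
  J3: completes at 23
  J4: completes at 36
  J5: completes at 43
  J6: completes at 53
  J7: completes at 66
Sum = 250
Average = 250/7
= 35.71


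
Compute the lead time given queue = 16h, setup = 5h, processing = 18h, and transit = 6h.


Lead time = queue + setup + processing + transit
= 16 + 5 + 18 + 6
= 45 hours


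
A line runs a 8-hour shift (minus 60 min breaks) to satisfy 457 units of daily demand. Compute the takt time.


Available = 8×60 - 60 = 420 min
Takt time = 420 / 457
= 0.92 min/unit


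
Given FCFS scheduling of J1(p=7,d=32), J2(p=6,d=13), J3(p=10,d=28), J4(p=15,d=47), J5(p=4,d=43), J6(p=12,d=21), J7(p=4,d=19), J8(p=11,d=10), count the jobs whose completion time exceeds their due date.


Completion vs due date:
  J1: C=7, d=32 → on time
  J2: C=13, d=13 → on time
  J3: C=23, d=28 → on time
  J4: C=38, d=47 → on time
  J5: C=42, d=43 → on time
  J6: C=54, d=21 → TARDY
  J7: C=58, d=19 → TARDY
  J8: C=69, d=10 → TARDY
Tardy jobs: J6, J7, J8
Count = 3


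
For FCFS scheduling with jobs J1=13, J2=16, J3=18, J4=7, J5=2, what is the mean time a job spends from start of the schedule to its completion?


Completion times:
  J1: completes at 13
  J2: completes at 29
  J3: completes at 47
  J4: completes at 54
  J5: completes at 56
Sum = 199
Average = 199/5
= 39.80


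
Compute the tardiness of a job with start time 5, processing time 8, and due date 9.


Completion = start + processing = 5 + 8 = 13
Tardiness = max(0, C - d) = max(0, 13 - 9)
= max(0, 4)
= 4


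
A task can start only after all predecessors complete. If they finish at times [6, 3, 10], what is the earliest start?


ES = max of all predecessor completion times
Predecessors: [6, 3, 10]
ES = max(6, 3, 10)
= 10


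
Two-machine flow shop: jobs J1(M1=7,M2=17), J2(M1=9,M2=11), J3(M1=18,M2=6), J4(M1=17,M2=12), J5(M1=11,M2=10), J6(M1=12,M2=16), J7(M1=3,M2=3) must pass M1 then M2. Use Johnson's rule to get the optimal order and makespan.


Johnson's rule:
Group 1 (M1≤M2, sort by M1): ['J7', 'J1', 'J2', 'J6']
Group 2 (M1>M2, sort desc M2): ['J4', 'J5', 'J3']
Sequence: J7 → J1 → J2 → J6 → J4 → J5 → J3
Makespan calculation:
  J7: M1 done=3, M2 done=6
  J1: M1 done=10, M2 done=27
  J2: M1 done=19, M2 done=38
  J6: M1 done=31, M2 done=54
  J4: M1 done=48, M2 done=66
  J5: M1 done=59, M2 done=76
  J3: M1 done=77, M2 done=83
= Sequence: J7 → J1 → J2 → J6 → J4 → J5 → J3, Makespan: 83


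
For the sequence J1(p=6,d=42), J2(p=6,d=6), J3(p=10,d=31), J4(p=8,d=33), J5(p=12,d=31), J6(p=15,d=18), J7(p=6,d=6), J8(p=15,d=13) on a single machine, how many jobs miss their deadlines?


Completion vs due date:
  J1: C=6, d=42 → on time
  J2: C=12, d=6 → TARDY
  J3: C=22, d=31 → on time
  J4: C=30, d=33 → on time
  J5: C=42, d=31 → TARDY
  J6: C=57, d=18 → TARDY
  J7: C=63, d=6 → TARDY
  J8: C=78, d=13 → TARDY
Tardy jobs: J2, J5, J6, J7, J8
Count = 5


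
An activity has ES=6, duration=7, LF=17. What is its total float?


EF = ES + duration = 6 + 7 = 13
LS = LF - duration = 17 - 7 = 10
Total Float = LF - EF = 17 - 13
(or LS - ES = 10 - 6)
= 4


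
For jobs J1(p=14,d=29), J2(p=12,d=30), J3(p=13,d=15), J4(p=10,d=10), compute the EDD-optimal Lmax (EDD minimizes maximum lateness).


EDD order: J4 → J3 → J1 → J2
Completion and lateness:
  J4: C=10, d=10, L=10-10=0
  J3: C=23, d=15, L=23-15=8
  J1: C=37, d=29, L=37-29=8
  J2: C=49, d=30, L=49-30=19
Lmax = max(0, 8, 8, 19)
= 19


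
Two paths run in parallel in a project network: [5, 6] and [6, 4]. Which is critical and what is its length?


Path A: 5 + 6 = 11
Path B: 6 + 4 = 10
Critical path = longest = max(11, 10)
= 11 (Path A)


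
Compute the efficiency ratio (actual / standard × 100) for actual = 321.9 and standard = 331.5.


Efficiency = (actual / standard) × 100
= (321.9 / 331.5) × 100
= 97.1%


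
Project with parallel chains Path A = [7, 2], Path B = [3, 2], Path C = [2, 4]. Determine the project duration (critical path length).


Path A: 7 + 2 = 9
Path B: 3 + 2 = 5
Path C: 2 + 4 = 6
Critical path = longest = max(9, 5, 6)
= 9 (Path A)


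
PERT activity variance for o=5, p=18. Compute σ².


σ² = ((p - o) / 6)² = (p - o)² / 36
= (18 - 5)² / 36
= 13² / 36
= 169 / 36
= 4.6944


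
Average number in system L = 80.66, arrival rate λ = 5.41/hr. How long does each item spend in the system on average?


Little's law: L = λW → W = L / λ
= 80.66 / 5.41
= 14.91 hours


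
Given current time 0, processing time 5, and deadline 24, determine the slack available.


Slack = due - current_time - processing
= 24 - 0 - 5
= 19


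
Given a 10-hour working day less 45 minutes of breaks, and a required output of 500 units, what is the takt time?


Available = 10×60 - 45 = 555 min
Takt time = 555 / 500
= 1.11 min/unit


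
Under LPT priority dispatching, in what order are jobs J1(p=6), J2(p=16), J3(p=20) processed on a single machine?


LPT: sort by longest processing time first
  J3: p=20
  J2: p=16
  J1: p=6
Order: J3 → J2 → J1


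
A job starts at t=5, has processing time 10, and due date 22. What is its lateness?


Completion = 5 + 10 = 15
Lateness = C - d = 15 - 22
= -7


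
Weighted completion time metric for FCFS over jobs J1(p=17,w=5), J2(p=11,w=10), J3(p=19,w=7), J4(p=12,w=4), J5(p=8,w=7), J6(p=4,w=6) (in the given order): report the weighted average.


Completion times:
  J1: C=17, w×C=5×17=85
  J2: C=28, w×C=10×28=280
  J3: C=47, w×C=7×47=329
  J4: C=59, w×C=4×59=236
  J5: C=67, w×C=7×67=469
  J6: C=71, w×C=6×71=426
Sum w×C = 1825
Sum w = 39
Weighted avg = 1825/39
= 46.79


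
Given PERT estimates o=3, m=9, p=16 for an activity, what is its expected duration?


te = (o + 4m + p) / 6
= (3 + 4×9 + 16) / 6
= (3 + 36 + 16) / 6
= 55 / 6
= 9.17


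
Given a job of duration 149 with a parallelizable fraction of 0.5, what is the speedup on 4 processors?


Amdahl's law: T_p = T × ((1-p) + p/N)
= 149 × ((1-0.5) + 0.5/4)
= 149 × (0.50 + 0.1250)
= 149 × 0.6250
= 93.12
Speedup = 149/93.12
= 1.60×


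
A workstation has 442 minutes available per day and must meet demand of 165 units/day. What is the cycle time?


Cycle time = available time / demand
= 442 / 165
= 2.68 min/unit


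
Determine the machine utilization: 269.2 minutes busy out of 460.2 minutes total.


Utilization = busy / total × 100
= 269.2 / 460.2 × 100
= 58.5%


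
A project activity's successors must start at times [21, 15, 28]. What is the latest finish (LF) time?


LF = min of all successor start times
Successors start at: [21, 15, 28]
LF = min(21, 15, 28)
= 15


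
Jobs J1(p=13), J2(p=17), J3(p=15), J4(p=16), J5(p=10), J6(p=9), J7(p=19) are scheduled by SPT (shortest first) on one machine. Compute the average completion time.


SPT order: J6 → J5 → J1 → J3 → J4 → J2 → J7
Completion times:
  J6: C=9
  J5: C=19
  J1: C=32
  J3: C=47
  J4: C=63
  J2: C=80
  J7: C=99
Sum = 349, n = 7
Mean flow = 349/7
= 49.86


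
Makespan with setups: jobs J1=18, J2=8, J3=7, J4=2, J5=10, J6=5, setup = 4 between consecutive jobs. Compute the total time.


Makespan = Σ processing + (n-1) × setup
= (18 + 8 + 7 + 2 + 10 + 5) + (6-1)×4
= 50 + 20
= 70 time units


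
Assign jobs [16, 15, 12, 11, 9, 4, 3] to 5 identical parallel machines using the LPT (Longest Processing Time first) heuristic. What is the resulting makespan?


Jobs (LPT sorted): [16, 15, 12, 11, 9, 4, 3]
Machines: 5
  J=16 → Machine 1 (load: 0+16=16)
  J=15 → Machine 2 (load: 0+15=15)
  J=12 → Machine 3 (load: 0+12=12)
  J=11 → Machine 4 (load: 0+11=11)
  J=9 → Machine 5 (load: 0+9=9)
  J=4 → Machine 5 (load: 9+4=13)
  J=3 → Machine 4 (load: 11+3=14)
Machine loads: [16, 15, 12, 14, 13]
Makespan = max = 16 time units


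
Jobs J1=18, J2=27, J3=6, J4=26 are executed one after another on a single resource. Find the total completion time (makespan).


Sequential makespan: sum all processing times
= 18 + 27 + 6 + 26
= 77 time units


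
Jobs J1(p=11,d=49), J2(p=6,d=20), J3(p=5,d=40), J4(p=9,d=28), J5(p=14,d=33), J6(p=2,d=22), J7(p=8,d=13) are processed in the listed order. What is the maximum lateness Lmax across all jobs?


Lateness per job (L = C - d):
  J1: C=11, d=49, L=-38
  J2: C=17, d=20, L=-3
  J3: C=22, d=40, L=-18
  J4: C=31, d=28, L=3
  J5: C=45, d=33, L=12
  J6: C=47, d=22, L=25
  J7: C=55, d=13, L=42
Lmax = max(-38, -3, -18, 3, 12, 25, 42)
= 42


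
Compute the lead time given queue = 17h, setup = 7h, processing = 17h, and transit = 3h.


Lead time = queue + setup + processing + transit
= 17 + 7 + 17 + 3
= 44 hours


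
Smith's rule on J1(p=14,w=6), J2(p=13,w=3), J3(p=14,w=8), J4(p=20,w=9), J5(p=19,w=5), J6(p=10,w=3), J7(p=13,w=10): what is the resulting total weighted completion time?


WSPT order (by p/w): J7 → J3 → J4 → J1 → J6 → J5 → J2
  J7: C=13, w·C=10×13=130
  J3: C=27, w·C=8×27=216
  J4: C=47, w·C=9×47=423
  J1: C=61, w·C=6×61=366
  J6: C=71, w·C=3×71=213
  J5: C=90, w·C=5×90=450
  J2: C=103, w·C=3×103=309
Σ w·C = 2107
= 2107


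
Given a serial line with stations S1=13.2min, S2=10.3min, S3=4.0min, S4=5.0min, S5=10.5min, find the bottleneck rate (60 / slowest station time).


Bottleneck = longest station time
Station times: [13.2, 10.3, 4.0, 5.0, 10.5]
Max = 13.2 min
Rate = 60 / 13.2
= 4.55 units/hour (bottleneck: 13.2min)


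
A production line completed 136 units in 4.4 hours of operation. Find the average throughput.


Throughput = units / time
= 136 / 4.4
= 30.9 units/hour


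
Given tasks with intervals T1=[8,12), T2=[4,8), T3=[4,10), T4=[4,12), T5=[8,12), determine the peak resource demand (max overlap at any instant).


Check each time point for overlaps:
  t=8: 4 tasks active (T1, T3, T4, T5)
Max concurrent = 4


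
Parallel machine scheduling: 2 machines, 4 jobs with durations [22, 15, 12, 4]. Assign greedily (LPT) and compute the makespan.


Jobs (LPT sorted): [22, 15, 12, 4]
Machines: 2
  J=22 → Machine 1 (load: 0+22=22)
  J=15 → Machine 2 (load: 0+15=15)
  J=12 → Machine 2 (load: 15+12=27)
  J=4 → Machine 1 (load: 22+4=26)
Machine loads: [26, 27]
Makespan = max = 27 time units


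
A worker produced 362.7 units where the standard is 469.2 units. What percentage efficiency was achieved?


Efficiency = (actual / standard) × 100
= (362.7 / 469.2) × 100
= 77.3%


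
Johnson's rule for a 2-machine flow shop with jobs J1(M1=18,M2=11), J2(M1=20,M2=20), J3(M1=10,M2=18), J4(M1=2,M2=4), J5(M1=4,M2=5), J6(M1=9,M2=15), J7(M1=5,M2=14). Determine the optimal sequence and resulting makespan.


Johnson's rule:
Group 1 (M1≤M2, sort by M1): ['J4', 'J5', 'J7', 'J6', 'J3', 'J2']
Group 2 (M1>M2, sort desc M2): ['J1']
Sequence: J4 → J5 → J7 → J6 → J3 → J2 → J1
Makespan calculation:
  J4: M1 done=2, M2 done=6
  J5: M1 done=6, M2 done=11
  J7: M1 done=11, M2 done=25
  J6: M1 done=20, M2 done=40
  J3: M1 done=30, M2 done=58
  J2: M1 done=50, M2 done=78
  J1: M1 done=68, M2 done=89
= Sequence: J4 → J5 → J7 → J6 → J3 → J2 → J1, Makespan: 89


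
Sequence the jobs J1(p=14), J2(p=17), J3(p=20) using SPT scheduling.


SPT: sort by shortest processing time
  J1: p=14
  J2: p=17
  J3: p=20
Order: J1 → J2 → J3


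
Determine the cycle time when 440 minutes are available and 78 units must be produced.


Cycle time = available time / demand
= 440 / 78
= 5.64 min/unit


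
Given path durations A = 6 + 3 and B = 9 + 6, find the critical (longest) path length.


Path A: 6 + 3 = 9
Path B: 9 + 6 = 15
Critical path = longest = max(9, 15)
= 15 (Path B)


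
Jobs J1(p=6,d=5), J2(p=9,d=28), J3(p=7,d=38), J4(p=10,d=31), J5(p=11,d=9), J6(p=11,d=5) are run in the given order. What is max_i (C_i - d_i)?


Lateness per job (L = C - d):
  J1: C=6, d=5, L=1
  J2: C=15, d=28, L=-13
  J3: C=22, d=38, L=-16
  J4: C=32, d=31, L=1
  J5: C=43, d=9, L=34
  J6: C=54, d=5, L=49
Lmax = max(1, -13, -16, 1, 34, 49)
= 49


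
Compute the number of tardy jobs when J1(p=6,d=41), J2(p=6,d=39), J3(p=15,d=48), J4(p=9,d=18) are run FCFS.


Completion vs due date:
  J1: C=6, d=41 → on time
  J2: C=12, d=39 → on time
  J3: C=27, d=48 → on time
  J4: C=36, d=18 → TARDY
Tardy jobs: J4
Count = 1


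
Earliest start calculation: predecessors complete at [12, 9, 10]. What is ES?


ES = max of all predecessor completion times
Predecessors: [12, 9, 10]
ES = max(12, 9, 10)
= 12


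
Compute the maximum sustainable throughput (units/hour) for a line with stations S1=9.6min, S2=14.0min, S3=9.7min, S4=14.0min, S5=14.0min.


Bottleneck = longest station time
Station times: [9.6, 14.0, 9.7, 14.0, 14.0]
Max = 14.0 min
Rate = 60 / 14.0
= 4.29 units/hour (bottleneck: 14.0min)


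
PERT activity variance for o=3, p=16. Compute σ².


σ² = ((p - o) / 6)² = (p - o)² / 36
= (16 - 3)² / 36
= 13² / 36
= 169 / 36
= 4.6944


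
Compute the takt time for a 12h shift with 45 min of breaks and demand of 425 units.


Available = 12×60 - 45 = 675 min
Takt time = 675 / 425
= 1.59 min/unit


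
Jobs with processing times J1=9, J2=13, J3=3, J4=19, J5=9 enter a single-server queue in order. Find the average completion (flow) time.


Completion times:
  J1: completes at 9
  J2: completes at 22
  J3: completes at 25
  J4: completes at 44
  J5: completes at 53
Sum = 153
Average = 153/5
= 30.60


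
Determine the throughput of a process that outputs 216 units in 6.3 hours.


Throughput = units / time
= 216 / 6.3
= 34.3 units/hour


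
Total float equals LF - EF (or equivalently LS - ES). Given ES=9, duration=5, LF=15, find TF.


EF = ES + duration = 9 + 5 = 14
LS = LF - duration = 15 - 5 = 10
Total Float = LF - EF = 15 - 14
(or LS - ES = 10 - 9)
= 1


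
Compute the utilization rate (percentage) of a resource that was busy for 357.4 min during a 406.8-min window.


Utilization = busy / total × 100
= 357.4 / 406.8 × 100
= 87.9%


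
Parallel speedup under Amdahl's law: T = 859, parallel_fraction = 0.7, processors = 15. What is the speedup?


Amdahl's law: T_p = T × ((1-p) + p/N)
= 859 × ((1-0.7) + 0.7/15)
= 859 × (0.30 + 0.0467)
= 859 × 0.3467
= 297.79
Speedup = 859/297.79
= 2.88×


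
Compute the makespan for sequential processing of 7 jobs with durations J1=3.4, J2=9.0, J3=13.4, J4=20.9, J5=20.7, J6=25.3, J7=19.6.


Sequential makespan: sum all processing times
= 3.4 + 9.0 + 13.4 + 20.9 + 20.7 + 25.3 + 19.6
= 112.3 time units


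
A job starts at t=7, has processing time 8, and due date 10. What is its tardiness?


Completion = start + processing = 7 + 8 = 15
Tardiness = max(0, C - d) = max(0, 15 - 10)
= max(0, 5)
= 5


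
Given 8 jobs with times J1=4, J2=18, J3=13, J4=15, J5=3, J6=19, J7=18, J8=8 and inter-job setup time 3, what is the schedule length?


Makespan = Σ processing + (n-1) × setup
= (4 + 18 + 13 + 15 + 3 + 19 + 18 + 8) + (8-1)×3
= 98 + 21
= 119 time units


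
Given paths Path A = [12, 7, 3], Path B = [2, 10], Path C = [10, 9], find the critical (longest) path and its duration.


Path A: 12 + 7 + 3 = 22
Path B: 2 + 10 = 12
Path C: 10 + 9 = 19
Critical path = longest = max(22, 12, 19)
= 22 (Path A)


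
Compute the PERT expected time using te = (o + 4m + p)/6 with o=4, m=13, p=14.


te = (o + 4m + p) / 6
= (4 + 4×13 + 14) / 6
= (4 + 52 + 14) / 6
= 70 / 6
= 11.67


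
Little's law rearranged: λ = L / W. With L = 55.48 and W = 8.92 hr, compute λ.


Little's law: L = λW → λ = L / W
= 55.48 / 8.92
= 6.22 per hour


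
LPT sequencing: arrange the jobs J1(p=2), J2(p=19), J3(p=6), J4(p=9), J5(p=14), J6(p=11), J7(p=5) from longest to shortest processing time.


LPT: sort by longest processing time first
  J2: p=19
  J5: p=14
  J6: p=11
  J4: p=9
  J3: p=6
  J7: p=5
  J1: p=2
Order: J2 → J5 → J6 → J4 → J3 → J7 → J1


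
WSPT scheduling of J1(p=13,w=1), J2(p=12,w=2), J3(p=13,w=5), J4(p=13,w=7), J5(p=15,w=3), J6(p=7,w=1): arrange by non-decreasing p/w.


WSPT (Smith's rule): sort by p/w ascending
  J4: p/w = 13/7 = 1.857
  J3: p/w = 13/5 = 2.600
  J5: p/w = 15/3 = 5.000
  J2: p/w = 12/2 = 6.000
  J6: p/w = 7/1 = 7.000
  J1: p/w = 13/1 = 13.000
Order: J4 → J3 → J5 → J2 → J6 → J1


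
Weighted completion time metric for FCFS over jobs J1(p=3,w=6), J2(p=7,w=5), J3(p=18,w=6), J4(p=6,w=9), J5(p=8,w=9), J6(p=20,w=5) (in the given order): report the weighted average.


Completion times:
  J1: C=3, w×C=6×3=18
  J2: C=10, w×C=5×10=50
  J3: C=28, w×C=6×28=168
  J4: C=34, w×C=9×34=306
  J5: C=42, w×C=9×42=378
  J6: C=62, w×C=5×62=310
Sum w×C = 1230
Sum w = 40
Weighted avg = 1230/40
= 30.75


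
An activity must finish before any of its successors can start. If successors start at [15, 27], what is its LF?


LF = min of all successor start times
Successors start at: [15, 27]
LF = min(15, 27)
= 15


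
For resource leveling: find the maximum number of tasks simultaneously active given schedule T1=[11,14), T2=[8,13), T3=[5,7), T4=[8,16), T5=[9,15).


Check each time point for overlaps:
  t=11: 4 tasks active (T1, T2, T4, T5)
Max concurrent = 4


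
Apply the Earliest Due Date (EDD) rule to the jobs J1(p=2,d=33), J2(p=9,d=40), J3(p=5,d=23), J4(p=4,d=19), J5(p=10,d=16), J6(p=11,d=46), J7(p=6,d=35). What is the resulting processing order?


EDD: sort by earliest due date
  J5: d=16, p=10
  J4: d=19, p=4
  J3: d=23, p=5
  J1: d=33, p=2
  J7: d=35, p=6
  J2: d=40, p=9
  J6: d=46, p=11
Order: J5 → J4 → J3 → J1 → J7 → J2 → J6


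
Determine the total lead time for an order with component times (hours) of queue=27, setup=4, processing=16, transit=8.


Lead time = queue + setup + processing + transit
= 27 + 4 + 16 + 8
= 55 hours


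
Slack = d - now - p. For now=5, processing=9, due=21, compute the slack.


Slack = due - current_time - processing
= 21 - 5 - 9
= 7


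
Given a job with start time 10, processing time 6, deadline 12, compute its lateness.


Completion = 10 + 6 = 16
Lateness = C - d = 16 - 12
= 4


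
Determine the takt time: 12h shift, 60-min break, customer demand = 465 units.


Available = 12×60 - 60 = 660 min
Takt time = 660 / 465
= 1.42 min/unit


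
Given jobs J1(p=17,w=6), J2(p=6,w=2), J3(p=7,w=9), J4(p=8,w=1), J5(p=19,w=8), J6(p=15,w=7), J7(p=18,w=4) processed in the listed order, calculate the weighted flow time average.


Completion times:
  J1: C=17, w×C=6×17=102
  J2: C=23, w×C=2×23=46
  J3: C=30, w×C=9×30=270
  J4: C=38, w×C=1×38=38
  J5: C=57, w×C=8×57=456
  J6: C=72, w×C=7×72=504
  J7: C=90, w×C=4×90=360
Sum w×C = 1776
Sum w = 37
Weighted avg = 1776/37
= 48.00


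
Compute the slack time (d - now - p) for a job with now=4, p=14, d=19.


Slack = due - current_time - processing
= 19 - 4 - 14
= 1


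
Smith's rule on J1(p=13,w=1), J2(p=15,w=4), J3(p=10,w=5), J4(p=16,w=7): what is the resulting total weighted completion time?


WSPT order (by p/w): J3 → J4 → J2 → J1
  J3: C=10, w·C=5×10=50
  J4: C=26, w·C=7×26=182
  J2: C=41, w·C=4×41=164
  J1: C=54, w·C=1×54=54
Σ w·C = 450
= 450


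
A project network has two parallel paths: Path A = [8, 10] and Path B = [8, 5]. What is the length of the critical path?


Path A: 8 + 10 = 18
Path B: 8 + 5 = 13
Critical path = longest = max(18, 13)
= 18 (Path A)


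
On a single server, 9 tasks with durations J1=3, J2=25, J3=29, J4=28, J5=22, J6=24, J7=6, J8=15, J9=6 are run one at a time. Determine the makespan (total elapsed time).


Sequential makespan: sum all processing times
= 3 + 25 + 29 + 28 + 22 + 24 + 6 + 15 + 6
= 158 time units


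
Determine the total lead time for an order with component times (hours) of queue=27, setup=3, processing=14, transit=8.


Lead time = queue + setup + processing + transit
= 27 + 3 + 14 + 8
= 52 hours


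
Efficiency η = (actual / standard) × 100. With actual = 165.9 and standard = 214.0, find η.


Efficiency = (actual / standard) × 100
= (165.9 / 214.0) × 100
= 77.5%


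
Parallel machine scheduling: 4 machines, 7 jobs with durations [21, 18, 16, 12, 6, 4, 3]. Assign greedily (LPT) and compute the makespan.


Jobs (LPT sorted): [21, 18, 16, 12, 6, 4, 3]
Machines: 4
  J=21 → Machine 1 (load: 0+21=21)
  J=18 → Machine 2 (load: 0+18=18)
  J=16 → Machine 3 (load: 0+16=16)
  J=12 → Machine 4 (load: 0+12=12)
  J=6 → Machine 4 (load: 12+6=18)
  J=4 → Machine 3 (load: 16+4=20)
  J=3 → Machine 2 (load: 18+3=21)
Machine loads: [21, 21, 20, 18]
Makespan = max = 21 time units


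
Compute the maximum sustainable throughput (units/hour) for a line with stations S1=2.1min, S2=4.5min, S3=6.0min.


Bottleneck = longest station time
Station times: [2.1, 4.5, 6.0]
Max = 6.0 min
Rate = 60 / 6.0
= 10.00 units/hour (bottleneck: 6.0min)


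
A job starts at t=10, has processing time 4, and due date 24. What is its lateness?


Completion = 10 + 4 = 14
Lateness = C - d = 14 - 24
= -10


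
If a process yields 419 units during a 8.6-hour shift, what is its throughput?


Throughput = units / time
= 419 / 8.6
= 48.7 units/hour


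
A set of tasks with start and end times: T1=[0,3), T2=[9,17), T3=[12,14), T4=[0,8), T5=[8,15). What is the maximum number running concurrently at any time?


Check each time point for overlaps:
  t=12: 3 tasks active (T2, T3, T5)
Max concurrent = 3


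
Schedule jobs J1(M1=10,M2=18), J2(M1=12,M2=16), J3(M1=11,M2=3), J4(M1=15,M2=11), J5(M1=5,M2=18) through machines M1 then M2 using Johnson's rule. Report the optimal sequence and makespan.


Johnson's rule:
Group 1 (M1≤M2, sort by M1): ['J5', 'J1', 'J2']
Group 2 (M1>M2, sort desc M2): ['J4', 'J3']
Sequence: J5 → J1 → J2 → J4 → J3
Makespan calculation:
  J5: M1 done=5, M2 done=23
  J1: M1 done=15, M2 done=41
  J2: M1 done=27, M2 done=57
  J4: M1 done=42, M2 done=68
  J3: M1 done=53, M2 done=71
= Sequence: J5 → J1 → J2 → J4 → J3, Makespan: 71


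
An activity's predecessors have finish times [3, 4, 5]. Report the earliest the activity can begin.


ES = max of all predecessor completion times
Predecessors: [3, 4, 5]
ES = max(3, 4, 5)
= 5


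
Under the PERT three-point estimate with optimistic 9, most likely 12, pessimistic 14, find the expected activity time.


te = (o + 4m + p) / 6
= (9 + 4×12 + 14) / 6
= (9 + 48 + 14) / 6
= 71 / 6
= 11.83


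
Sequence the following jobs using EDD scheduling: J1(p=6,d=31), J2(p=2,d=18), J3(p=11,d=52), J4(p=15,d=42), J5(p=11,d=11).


EDD: sort by earliest due date
  J5: d=11, p=11
  J2: d=18, p=2
  J1: d=31, p=6
  J4: d=42, p=15
  J3: d=52, p=11
Order: J5 → J2 → J1 → J4 → J3


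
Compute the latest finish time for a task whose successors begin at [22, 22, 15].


LF = min of all successor start times
Successors start at: [22, 22, 15]
LF = min(22, 22, 15)
= 15


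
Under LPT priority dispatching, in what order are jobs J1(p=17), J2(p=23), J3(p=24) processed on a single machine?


LPT: sort by longest processing time first
  J3: p=24
  J2: p=23
  J1: p=17
Order: J3 → J2 → J1


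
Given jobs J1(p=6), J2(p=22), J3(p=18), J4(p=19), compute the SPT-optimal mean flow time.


SPT order: J1 → J3 → J4 → J2
Completion times:
  J1: C=6
  J3: C=24
  J4: C=43
  J2: C=65
Sum = 138, n = 4
Mean flow = 138/4
= 34.50


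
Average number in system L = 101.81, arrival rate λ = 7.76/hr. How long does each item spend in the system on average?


Little's law: L = λW → W = L / λ
= 101.81 / 7.76
= 13.12 hours


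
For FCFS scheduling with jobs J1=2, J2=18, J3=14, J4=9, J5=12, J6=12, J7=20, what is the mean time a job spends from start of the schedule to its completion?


Completion times:
  J1: completes at 2
  J2: completes at 20
  J3: completes at 34
  J4: completes at 43
  J5: completes at 55
  J6: completes at 67
  J7: completes at 87
Sum = 308
Average = 308/7
= 44.00
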